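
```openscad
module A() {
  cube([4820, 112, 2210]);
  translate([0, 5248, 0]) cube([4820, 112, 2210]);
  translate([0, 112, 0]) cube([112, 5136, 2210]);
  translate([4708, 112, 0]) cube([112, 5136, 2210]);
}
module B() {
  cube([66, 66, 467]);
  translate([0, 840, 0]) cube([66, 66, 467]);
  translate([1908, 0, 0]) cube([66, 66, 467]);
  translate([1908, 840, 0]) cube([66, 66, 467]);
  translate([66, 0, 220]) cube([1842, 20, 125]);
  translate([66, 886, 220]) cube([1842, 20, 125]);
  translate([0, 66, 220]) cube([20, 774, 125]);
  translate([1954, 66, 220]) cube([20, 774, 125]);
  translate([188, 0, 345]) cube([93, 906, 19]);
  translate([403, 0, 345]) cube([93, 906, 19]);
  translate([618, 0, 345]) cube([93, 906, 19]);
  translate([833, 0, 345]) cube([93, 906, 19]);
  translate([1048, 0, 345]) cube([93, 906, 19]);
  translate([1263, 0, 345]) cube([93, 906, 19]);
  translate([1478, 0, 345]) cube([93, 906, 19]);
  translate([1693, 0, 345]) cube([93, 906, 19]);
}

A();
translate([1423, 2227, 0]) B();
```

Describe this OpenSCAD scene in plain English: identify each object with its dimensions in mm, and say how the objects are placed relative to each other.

A is a box-shaped house frame (walls only): outside footprint 4820×5360 mm, wall height 2210 mm, wall thickness 112 mm. The two y-facing walls run the full x-width; the two x-facing walls fit between the inner faces of the y-facing walls.

B is a bed frame 1974 mm long (x) by 906 mm wide (y). Four 66×66 mm corner posts, 467 mm tall, at the corners of the footprint. Four rails of 20 mm thickness and 125 mm height run between adjacent posts with their undersides at z = 220 mm, their outer faces flush with the outside of the frame (the two x-running rails run between the posts' inner faces; the two y-running rails run between the posts' inner faces). 8 slats, each 93 mm wide (x) and 19 mm thick, lie across the top of the two x-running rails, running the full 906 mm width of the frame in y; the slats are evenly spaced along x between the inner faces of the end posts with equal gaps (rounded down to the nearest mm) at the −x end and between each pair — any rounding remainder accumulates at the +x end.

The bed frame sits inside the house frame, centred.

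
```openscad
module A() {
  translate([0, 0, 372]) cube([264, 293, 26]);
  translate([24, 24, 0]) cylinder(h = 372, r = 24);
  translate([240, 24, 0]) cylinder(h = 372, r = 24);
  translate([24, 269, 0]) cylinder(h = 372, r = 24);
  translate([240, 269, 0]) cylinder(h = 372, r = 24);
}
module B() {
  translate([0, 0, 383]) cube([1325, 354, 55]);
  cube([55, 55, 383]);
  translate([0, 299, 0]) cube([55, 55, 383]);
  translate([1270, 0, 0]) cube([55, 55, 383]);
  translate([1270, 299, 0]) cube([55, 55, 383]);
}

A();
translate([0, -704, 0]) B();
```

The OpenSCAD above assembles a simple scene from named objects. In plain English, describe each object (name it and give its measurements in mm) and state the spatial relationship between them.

A is a four-legged stool. The seat is a 264×293×26 mm slab whose top surface is at z = 398 mm; four round legs, each 48 mm in diameter, run from the floor (z = 0) to the underside of the seat, each leg's axis is inset half a diameter from the nearest pair of seat edges (so the leg's bounding box is flush with the corner).

B is a long wooden bench with a 1325 mm (x) × 354 mm (y) seat, 55 mm thick, its top surface 438 mm above the floor. Four 55 mm square legs at the seat corners, flush with the edges, run from z = 0 to the seat underside.

The bench is on the floor beside the stool on its −y side.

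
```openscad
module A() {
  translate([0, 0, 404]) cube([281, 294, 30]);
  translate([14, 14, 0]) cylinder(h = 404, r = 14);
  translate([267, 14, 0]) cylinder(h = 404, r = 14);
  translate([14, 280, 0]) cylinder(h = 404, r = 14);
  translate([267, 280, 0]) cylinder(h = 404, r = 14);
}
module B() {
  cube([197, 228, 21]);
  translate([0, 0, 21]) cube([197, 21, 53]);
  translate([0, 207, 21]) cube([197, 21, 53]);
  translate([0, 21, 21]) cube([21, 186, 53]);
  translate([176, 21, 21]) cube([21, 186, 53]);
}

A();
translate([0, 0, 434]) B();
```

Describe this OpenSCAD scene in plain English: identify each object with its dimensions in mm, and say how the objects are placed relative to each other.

A is a four-legged stool. The seat is 281×294 mm, 30 mm thick, top at z = 434 mm. It stands on four round legs, each 28 mm in diameter, from z = 0 to the seat underside, each leg's axis is inset half a diameter from the nearest pair of seat edges (so the leg's bounding box is flush with the corner).

B is an open-topped rectangular box: outside dimensions 197×228×74 mm, with a uniform wall and base thickness of 21 mm. The base is a full 197×228 slab on the floor; four walls sit on top of the base. The front and back walls (the −y and +y sides) span the full width; the two side walls fit between them.

The open box is on top of the stool.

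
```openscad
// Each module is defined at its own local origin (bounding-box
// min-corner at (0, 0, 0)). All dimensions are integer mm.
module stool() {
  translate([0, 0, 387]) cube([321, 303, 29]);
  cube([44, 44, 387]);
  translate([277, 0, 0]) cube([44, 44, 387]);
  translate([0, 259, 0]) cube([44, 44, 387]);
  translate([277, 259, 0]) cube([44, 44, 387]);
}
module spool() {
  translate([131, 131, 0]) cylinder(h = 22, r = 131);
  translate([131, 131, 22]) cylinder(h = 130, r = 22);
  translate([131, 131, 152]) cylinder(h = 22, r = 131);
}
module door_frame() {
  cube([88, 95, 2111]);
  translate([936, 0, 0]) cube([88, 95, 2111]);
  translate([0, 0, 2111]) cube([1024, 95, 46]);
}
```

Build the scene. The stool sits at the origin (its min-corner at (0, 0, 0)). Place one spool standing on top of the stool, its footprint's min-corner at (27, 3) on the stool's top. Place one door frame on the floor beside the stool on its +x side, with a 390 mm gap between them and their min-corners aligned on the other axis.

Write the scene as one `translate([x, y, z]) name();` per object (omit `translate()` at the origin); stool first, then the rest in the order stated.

stool();
translate([27, 3, 416]) spool();
translate([711, 0, 0]) door_frame();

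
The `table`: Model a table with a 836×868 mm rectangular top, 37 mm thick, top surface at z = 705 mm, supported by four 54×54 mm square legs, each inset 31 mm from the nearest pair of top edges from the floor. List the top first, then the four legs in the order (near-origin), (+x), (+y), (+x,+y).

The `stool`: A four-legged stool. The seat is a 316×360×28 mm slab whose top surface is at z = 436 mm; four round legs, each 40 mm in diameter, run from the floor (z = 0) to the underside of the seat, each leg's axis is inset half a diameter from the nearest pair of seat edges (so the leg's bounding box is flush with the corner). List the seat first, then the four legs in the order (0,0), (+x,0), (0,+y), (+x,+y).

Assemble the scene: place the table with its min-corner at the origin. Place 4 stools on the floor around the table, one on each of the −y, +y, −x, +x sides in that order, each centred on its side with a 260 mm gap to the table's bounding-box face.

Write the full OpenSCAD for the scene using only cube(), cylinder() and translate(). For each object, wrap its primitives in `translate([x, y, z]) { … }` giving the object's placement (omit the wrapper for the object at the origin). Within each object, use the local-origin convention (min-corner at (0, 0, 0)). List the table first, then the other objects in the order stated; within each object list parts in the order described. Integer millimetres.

translate([0, 0, 668]) cube([836, 868, 37]);
translate([31, 31, 0]) cube([54, 54, 668]);
translate([751, 31, 0]) cube([54, 54, 668]);
translate([31, 783, 0]) cube([54, 54, 668]);
translate([751, 783, 0]) cube([54, 54, 668]);
translate([260, -620, 0]) {
  translate([0, 0, 408]) cube([316, 360, 28]);
  translate([20, 20, 0]) cylinder(h = 408, r = 20);
  translate([296, 20, 0]) cylinder(h = 408, r = 20);
  translate([20, 340, 0]) cylinder(h = 408, r = 20);
  translate([296, 340, 0]) cylinder(h = 408, r = 20);
}
translate([260, 1128, 0]) {
  translate([0, 0, 408]) cube([316, 360, 28]);
  translate([20, 20, 0]) cylinder(h = 408, r = 20);
  translate([296, 20, 0]) cylinder(h = 408, r = 20);
  translate([20, 340, 0]) cylinder(h = 408, r = 20);
  translate([296, 340, 0]) cylinder(h = 408, r = 20);
}
translate([-576, 254, 0]) {
  translate([0, 0, 408]) cube([316, 360, 28]);
  translate([20, 20, 0]) cylinder(h = 408, r = 20);
  translate([296, 20, 0]) cylinder(h = 408, r = 20);
  translate([20, 340, 0]) cylinder(h = 408, r = 20);
  translate([296, 340, 0]) cylinder(h = 408, r = 20);
}
translate([1096, 254, 0]) {
  translate([0, 0, 408]) cube([316, 360, 28]);
  translate([20, 20, 0]) cylinder(h = 408, r = 20);
  translate([296, 20, 0]) cylinder(h = 408, r = 20);
  translate([20, 340, 0]) cylinder(h = 408, r = 20);
  translate([296, 340, 0]) cylinder(h = 408, r = 20);
}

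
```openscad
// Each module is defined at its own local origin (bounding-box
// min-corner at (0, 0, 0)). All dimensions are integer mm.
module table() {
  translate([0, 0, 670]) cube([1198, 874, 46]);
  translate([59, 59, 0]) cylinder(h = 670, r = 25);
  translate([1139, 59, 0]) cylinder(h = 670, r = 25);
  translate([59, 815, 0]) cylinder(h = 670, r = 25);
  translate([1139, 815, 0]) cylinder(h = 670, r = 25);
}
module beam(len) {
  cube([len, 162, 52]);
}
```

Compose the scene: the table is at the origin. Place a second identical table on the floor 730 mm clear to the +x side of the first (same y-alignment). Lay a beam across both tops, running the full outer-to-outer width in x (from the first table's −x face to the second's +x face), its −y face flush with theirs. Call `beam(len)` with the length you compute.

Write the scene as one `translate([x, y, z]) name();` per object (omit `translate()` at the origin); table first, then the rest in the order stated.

table();
translate([1928, 0, 0]) table();
translate([0, 0, 716]) beam(3126);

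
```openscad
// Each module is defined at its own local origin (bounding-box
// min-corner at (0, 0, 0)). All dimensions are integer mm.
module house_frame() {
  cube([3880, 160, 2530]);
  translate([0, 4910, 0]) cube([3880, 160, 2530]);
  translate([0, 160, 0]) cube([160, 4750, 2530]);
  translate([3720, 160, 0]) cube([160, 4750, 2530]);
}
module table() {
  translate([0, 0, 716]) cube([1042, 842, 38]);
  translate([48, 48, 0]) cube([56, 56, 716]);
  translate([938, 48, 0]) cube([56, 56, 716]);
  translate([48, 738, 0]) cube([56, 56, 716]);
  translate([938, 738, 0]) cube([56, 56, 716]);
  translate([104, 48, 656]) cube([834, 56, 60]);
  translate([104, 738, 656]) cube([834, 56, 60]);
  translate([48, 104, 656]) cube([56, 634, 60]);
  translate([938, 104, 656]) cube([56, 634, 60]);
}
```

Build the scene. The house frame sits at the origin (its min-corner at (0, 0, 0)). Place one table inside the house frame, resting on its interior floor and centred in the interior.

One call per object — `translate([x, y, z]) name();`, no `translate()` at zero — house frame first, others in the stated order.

house_frame();
translate([1419, 2114, 0]) table();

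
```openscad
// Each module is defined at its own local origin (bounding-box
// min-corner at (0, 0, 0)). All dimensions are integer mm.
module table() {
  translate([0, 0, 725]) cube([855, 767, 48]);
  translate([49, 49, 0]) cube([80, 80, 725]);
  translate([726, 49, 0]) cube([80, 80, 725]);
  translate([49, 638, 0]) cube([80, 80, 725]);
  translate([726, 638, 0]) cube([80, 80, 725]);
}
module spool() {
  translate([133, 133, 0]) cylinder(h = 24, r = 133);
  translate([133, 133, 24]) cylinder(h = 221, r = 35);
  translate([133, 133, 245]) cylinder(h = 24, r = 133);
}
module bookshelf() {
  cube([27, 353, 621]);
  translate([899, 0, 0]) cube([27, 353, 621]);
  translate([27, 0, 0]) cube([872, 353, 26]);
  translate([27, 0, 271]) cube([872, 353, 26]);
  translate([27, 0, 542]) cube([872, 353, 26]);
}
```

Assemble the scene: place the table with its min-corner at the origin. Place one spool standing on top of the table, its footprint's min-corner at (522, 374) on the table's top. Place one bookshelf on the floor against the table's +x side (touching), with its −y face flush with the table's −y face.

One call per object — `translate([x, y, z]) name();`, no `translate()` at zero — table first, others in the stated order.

table();
translate([522, 374, 773]) spool();
translate([855, 0, 0]) bookshelf();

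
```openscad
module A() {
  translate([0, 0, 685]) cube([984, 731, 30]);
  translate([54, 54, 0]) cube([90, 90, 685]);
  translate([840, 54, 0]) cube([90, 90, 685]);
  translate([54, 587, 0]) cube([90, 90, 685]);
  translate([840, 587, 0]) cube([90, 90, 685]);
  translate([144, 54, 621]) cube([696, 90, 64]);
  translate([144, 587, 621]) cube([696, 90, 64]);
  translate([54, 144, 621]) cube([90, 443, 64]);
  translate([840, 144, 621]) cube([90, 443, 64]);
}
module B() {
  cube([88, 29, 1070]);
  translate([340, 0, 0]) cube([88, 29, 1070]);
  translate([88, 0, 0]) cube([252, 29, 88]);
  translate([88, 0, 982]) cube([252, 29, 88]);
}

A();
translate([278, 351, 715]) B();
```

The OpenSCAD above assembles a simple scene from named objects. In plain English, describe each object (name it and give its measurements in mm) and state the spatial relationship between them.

A is a rectangular dining table. The top is 984×731×30 mm with its upper surface at z = 715 mm. It stands on four 90×90 mm square legs, each inset 54 mm from the nearest pair of top edges, running from the floor to the underside of the top. Four apron rails, 90 mm thick and 64 mm tall, run between adjacent legs with their top edges flush with the underside of the top and their outer faces flush with the legs' outer faces.

B is a picture frame with a 252×894 mm rectangular opening (x by z) and a uniform 88 mm border on every side. Frame depth is 29 mm along y. It is built from two vertical stiles running the full outside height and two horizontal rails spanning the gap between the stiles.

The picture frame is on top of the table, centred.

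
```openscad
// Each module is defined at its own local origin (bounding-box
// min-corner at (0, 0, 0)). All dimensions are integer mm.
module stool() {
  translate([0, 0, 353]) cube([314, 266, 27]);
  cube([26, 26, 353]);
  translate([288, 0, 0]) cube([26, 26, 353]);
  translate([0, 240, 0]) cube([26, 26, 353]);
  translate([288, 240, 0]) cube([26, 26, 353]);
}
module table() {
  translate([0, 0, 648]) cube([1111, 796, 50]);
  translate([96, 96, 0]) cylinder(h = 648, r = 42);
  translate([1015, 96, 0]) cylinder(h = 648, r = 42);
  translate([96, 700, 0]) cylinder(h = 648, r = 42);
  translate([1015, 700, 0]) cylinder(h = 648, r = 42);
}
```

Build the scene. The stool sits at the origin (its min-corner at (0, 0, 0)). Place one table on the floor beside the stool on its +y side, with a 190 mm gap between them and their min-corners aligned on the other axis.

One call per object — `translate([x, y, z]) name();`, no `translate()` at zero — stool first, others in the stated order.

stool();
translate([0, 456, 0]) table();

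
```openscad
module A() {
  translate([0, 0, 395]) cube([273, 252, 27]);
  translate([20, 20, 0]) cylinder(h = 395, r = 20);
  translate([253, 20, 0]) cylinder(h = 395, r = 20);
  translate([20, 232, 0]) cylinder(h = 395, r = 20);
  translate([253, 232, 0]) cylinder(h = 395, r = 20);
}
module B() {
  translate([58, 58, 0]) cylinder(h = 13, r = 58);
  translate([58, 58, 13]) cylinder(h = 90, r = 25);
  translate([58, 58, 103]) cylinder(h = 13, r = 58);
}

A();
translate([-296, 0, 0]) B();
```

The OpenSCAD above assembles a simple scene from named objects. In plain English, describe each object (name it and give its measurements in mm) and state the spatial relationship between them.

A is a four-legged stool. The seat is a 273×252×27 mm slab whose top surface is at z = 422 mm; four round legs, each 40 mm in diameter, run from the floor (z = 0) to the underside of the seat, each leg's axis is inset half a diameter from the nearest pair of seat edges (so the leg's bounding box is flush with the corner).

B is a spool: two coaxial disc flanges of radius 58 mm and thickness 13 mm, joined by a core cylinder of radius 25 mm and height 90 mm. The lower flange rests on z = 0 and the three cylinders share a vertical axis.

The spool is on the floor beside the stool on its −x side.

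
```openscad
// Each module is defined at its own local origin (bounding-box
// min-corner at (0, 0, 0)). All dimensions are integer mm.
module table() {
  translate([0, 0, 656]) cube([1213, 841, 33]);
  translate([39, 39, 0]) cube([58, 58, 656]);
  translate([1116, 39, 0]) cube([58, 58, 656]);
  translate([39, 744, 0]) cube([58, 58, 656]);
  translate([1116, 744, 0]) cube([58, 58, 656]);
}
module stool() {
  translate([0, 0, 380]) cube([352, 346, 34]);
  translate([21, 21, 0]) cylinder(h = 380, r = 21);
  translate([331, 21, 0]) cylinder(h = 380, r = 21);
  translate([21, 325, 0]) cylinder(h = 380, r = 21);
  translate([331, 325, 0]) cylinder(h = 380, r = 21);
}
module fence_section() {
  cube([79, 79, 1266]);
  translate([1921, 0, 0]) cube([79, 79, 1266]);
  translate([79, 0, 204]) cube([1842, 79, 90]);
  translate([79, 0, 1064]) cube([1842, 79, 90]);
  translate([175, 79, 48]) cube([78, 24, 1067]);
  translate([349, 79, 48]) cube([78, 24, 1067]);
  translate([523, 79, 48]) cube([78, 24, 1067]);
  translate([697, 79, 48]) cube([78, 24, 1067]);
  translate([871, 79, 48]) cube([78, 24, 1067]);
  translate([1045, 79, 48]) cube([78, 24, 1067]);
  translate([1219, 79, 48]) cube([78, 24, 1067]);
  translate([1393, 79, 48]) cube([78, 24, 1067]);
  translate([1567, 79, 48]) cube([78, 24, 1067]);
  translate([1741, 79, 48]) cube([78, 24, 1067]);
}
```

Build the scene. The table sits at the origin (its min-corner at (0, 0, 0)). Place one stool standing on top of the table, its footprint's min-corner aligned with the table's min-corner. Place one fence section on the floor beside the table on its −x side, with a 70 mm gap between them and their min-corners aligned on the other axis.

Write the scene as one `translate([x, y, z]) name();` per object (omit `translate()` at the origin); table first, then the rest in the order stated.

table();
translate([0, 0, 689]) stool();
translate([-2070, 0, 0]) fence_section();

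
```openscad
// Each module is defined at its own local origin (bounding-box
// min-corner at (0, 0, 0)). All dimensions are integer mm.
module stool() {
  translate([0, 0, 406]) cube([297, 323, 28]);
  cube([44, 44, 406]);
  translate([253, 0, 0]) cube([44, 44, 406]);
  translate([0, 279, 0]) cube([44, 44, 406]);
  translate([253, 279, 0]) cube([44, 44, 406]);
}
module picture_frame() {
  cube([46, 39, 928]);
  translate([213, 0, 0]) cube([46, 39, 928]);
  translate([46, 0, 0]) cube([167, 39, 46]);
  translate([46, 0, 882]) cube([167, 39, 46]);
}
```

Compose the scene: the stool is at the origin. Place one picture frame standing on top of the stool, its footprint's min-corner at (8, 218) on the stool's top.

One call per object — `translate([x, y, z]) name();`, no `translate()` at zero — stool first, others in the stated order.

stool();
translate([8, 218, 434]) picture_frame();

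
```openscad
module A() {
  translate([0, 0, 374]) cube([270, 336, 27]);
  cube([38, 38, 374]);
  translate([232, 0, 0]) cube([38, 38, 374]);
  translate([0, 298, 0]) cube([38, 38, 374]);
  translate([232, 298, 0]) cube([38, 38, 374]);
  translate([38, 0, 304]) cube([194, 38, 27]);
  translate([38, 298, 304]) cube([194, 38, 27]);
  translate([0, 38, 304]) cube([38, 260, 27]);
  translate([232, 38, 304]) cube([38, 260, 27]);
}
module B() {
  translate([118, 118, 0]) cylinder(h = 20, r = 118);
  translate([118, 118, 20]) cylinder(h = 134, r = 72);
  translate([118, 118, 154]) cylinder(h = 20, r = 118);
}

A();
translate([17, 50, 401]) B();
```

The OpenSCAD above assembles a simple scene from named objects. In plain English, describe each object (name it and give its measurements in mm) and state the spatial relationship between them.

A is a simple wooden stool: a rectangular seat 270 mm (x) by 336 mm (y), 27 mm thick, top face at z = 401 mm, on four square legs, each 38×38 mm in cross-section. The legs rest on z = 0, each flush with a corner of the seat. Four stretchers, 38 mm wide and 27 mm tall, connect adjacent legs with their undersides at z = 304 mm, each running between the inner faces of the legs it joins and aligned with the legs' outer faces on the other axis.

B is a spool: two coaxial disc flanges of radius 118 mm and thickness 20 mm, joined by a core cylinder of radius 72 mm and height 134 mm. The lower flange rests on z = 0 and the three cylinders share a vertical axis.

The spool is on top of the stool, centred.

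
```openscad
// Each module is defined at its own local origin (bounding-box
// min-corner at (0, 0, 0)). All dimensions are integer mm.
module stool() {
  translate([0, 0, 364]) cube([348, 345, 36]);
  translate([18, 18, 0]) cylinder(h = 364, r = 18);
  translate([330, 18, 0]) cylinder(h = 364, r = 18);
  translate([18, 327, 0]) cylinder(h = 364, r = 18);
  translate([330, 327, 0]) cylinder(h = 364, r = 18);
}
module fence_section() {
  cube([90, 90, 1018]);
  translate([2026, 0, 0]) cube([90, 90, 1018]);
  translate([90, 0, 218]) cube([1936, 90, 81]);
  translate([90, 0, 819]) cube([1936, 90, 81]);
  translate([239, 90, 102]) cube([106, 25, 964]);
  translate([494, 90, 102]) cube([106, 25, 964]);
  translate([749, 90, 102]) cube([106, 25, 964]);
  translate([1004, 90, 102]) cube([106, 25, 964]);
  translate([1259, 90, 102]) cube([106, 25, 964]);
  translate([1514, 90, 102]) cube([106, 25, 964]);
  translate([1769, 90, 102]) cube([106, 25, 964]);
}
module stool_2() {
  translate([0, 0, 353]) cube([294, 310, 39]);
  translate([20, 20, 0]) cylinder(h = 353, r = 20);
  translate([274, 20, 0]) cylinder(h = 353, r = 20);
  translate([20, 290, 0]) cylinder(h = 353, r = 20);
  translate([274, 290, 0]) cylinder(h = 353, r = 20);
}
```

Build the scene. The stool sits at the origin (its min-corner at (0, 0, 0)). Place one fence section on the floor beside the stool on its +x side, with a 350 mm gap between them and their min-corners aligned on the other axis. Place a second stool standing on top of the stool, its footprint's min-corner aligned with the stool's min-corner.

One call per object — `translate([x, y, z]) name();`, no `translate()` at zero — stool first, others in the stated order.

stool();
translate([698, 0, 0]) fence_section();
translate([0, 0, 400]) stool_2();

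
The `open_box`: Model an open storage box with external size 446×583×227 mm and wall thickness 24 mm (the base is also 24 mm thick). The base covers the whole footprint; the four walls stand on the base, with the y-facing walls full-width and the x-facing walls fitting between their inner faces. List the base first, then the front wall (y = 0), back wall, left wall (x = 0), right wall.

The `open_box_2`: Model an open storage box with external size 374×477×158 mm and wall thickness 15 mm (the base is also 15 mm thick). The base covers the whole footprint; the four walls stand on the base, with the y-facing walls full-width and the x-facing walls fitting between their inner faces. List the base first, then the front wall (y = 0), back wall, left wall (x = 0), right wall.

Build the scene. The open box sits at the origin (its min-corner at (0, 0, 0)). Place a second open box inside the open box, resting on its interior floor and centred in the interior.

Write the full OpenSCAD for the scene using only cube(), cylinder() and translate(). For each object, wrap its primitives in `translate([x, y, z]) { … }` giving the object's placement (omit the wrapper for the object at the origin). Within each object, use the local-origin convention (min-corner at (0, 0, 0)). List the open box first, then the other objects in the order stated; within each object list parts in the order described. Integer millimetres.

cube([446, 583, 24]);
translate([0, 0, 24]) cube([446, 24, 203]);
translate([0, 559, 24]) cube([446, 24, 203]);
translate([0, 24, 24]) cube([24, 535, 203]);
translate([422, 24, 24]) cube([24, 535, 203]);
translate([36, 53, 24]) {
  cube([374, 477, 15]);
  translate([0, 0, 15]) cube([374, 15, 143]);
  translate([0, 462, 15]) cube([374, 15, 143]);
  translate([0, 15, 15]) cube([15, 447, 143]);
  translate([359, 15, 15]) cube([15, 447, 143]);
}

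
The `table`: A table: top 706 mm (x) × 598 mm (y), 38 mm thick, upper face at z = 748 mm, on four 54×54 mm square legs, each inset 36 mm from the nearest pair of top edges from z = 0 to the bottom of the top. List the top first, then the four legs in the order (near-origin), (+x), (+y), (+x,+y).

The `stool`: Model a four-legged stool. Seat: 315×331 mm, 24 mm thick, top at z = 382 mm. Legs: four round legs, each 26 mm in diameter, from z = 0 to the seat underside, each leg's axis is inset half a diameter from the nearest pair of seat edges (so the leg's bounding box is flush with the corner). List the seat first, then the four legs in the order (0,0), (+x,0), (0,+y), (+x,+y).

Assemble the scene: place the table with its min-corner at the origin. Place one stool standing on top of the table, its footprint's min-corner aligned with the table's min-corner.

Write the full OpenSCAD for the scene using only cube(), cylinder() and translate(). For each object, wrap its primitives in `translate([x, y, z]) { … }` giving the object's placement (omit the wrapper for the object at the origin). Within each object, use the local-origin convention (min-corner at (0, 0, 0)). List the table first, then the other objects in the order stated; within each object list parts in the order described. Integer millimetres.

translate([0, 0, 710]) cube([706, 598, 38]);
translate([36, 36, 0]) cube([54, 54, 710]);
translate([616, 36, 0]) cube([54, 54, 710]);
translate([36, 508, 0]) cube([54, 54, 710]);
translate([616, 508, 0]) cube([54, 54, 710]);
translate([0, 0, 748]) {
  translate([0, 0, 358]) cube([315, 331, 24]);
  translate([13, 13, 0]) cylinder(h = 358, r = 13);
  translate([302, 13, 0]) cylinder(h = 358, r = 13);
  translate([13, 318, 0]) cylinder(h = 358, r = 13);
  translate([302, 318, 0]) cylinder(h = 358, r = 13);
}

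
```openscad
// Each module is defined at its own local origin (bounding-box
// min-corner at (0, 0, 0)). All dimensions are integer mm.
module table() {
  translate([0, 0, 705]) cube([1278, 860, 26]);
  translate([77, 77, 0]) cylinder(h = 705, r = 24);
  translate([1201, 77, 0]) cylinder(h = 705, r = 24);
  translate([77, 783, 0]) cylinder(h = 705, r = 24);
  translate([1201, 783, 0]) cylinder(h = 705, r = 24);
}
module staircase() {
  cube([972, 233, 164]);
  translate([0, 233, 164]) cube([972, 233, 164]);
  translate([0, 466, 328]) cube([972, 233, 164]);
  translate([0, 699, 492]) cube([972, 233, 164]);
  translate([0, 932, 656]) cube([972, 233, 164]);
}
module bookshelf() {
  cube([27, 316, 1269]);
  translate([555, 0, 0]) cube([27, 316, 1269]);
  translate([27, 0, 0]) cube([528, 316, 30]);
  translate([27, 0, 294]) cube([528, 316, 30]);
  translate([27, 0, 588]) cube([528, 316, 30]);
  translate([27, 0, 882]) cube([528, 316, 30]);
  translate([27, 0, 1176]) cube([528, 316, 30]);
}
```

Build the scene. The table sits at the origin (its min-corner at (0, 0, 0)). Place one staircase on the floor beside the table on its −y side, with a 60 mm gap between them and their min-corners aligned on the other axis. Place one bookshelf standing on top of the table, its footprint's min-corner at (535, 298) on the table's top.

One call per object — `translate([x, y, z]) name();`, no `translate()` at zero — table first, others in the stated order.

table();
translate([0, -1225, 0]) staircase();
translate([535, 298, 731]) bookshelf();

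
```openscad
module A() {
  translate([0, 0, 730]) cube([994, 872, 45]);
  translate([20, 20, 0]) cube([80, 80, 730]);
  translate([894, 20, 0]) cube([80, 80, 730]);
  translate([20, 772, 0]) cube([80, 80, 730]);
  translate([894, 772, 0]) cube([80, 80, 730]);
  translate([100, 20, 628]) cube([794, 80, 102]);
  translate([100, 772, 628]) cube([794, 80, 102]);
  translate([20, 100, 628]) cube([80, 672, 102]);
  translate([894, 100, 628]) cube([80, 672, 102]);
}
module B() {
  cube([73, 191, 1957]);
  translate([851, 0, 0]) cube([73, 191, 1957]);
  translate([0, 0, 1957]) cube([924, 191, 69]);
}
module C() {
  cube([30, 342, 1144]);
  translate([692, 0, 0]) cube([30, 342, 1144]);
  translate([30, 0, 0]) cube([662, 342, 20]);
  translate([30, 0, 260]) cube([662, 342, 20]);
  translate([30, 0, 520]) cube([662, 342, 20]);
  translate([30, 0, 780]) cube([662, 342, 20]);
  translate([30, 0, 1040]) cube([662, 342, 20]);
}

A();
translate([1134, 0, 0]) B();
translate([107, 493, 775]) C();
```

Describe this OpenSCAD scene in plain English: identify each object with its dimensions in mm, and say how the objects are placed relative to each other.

A is a table with a 994×872 mm rectangular top, 45 mm thick, top surface at z = 775 mm, supported by four 80×80 mm square legs, each inset 20 mm from the nearest pair of top edges, running from the floor. Four apron rails, 80 mm thick and 102 mm tall, run between adjacent legs with their top edges flush with the underside of the top and their outer faces flush with the legs' outer faces.

B is a rectangular door frame: two vertical jambs of 73×191 mm section, 1957 mm tall, with a clear opening 778 mm wide between their inner faces. A header 69 mm tall and 191 mm deep lies on top of the jambs and spans the full outside width.

C is an open bookshelf. Two side panels, each 30 mm thick, 342 mm deep and 1144 mm tall, stand 722 mm apart (outside-to-outside). Between them sit 5 shelves, each 20 mm thick and 342 mm deep, spanning the full gap between the sides. The bottom shelf rests on the floor (its underside at z = 0) and the clear gap between one shelf's top and the next shelf's underside is 240 mm.

The door frame is on the floor beside the table on its +x side. The bookshelf is on top of the table.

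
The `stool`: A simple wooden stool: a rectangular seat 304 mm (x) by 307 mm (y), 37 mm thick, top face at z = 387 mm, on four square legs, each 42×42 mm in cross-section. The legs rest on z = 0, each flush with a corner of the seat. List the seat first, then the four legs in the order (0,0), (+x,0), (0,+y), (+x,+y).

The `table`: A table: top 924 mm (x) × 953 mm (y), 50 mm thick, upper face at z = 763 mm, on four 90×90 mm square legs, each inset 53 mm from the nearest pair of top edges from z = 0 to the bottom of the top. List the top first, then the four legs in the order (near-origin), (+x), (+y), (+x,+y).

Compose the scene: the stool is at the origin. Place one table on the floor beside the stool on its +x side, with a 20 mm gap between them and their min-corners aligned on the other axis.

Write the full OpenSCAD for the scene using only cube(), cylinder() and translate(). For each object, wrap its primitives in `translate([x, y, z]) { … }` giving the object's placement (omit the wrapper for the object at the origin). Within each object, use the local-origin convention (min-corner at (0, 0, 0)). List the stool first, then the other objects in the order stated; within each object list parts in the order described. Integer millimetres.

translate([0, 0, 350]) cube([304, 307, 37]);
cube([42, 42, 350]);
translate([262, 0, 0]) cube([42, 42, 350]);
translate([0, 265, 0]) cube([42, 42, 350]);
translate([262, 265, 0]) cube([42, 42, 350]);
translate([324, 0, 0]) {
  translate([0, 0, 713]) cube([924, 953, 50]);
  translate([53, 53, 0]) cube([90, 90, 713]);
  translate([781, 53, 0]) cube([90, 90, 713]);
  translate([53, 810, 0]) cube([90, 90, 713]);
  translate([781, 810, 0]) cube([90, 90, 713]);
}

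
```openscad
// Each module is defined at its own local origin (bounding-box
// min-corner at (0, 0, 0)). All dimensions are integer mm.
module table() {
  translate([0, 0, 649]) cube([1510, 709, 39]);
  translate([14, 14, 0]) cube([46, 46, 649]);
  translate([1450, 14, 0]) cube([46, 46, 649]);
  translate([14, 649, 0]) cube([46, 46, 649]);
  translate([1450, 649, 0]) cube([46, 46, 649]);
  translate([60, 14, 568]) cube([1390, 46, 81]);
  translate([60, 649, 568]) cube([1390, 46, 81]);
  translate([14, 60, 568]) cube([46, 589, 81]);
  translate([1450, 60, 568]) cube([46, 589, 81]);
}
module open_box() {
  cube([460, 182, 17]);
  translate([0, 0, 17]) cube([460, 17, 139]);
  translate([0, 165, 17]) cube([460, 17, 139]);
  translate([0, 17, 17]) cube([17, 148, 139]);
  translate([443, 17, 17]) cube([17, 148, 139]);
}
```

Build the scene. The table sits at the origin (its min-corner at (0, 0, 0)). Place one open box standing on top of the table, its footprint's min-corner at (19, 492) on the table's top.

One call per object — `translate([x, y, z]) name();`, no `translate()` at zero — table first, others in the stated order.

table();
translate([19, 492, 688]) open_box();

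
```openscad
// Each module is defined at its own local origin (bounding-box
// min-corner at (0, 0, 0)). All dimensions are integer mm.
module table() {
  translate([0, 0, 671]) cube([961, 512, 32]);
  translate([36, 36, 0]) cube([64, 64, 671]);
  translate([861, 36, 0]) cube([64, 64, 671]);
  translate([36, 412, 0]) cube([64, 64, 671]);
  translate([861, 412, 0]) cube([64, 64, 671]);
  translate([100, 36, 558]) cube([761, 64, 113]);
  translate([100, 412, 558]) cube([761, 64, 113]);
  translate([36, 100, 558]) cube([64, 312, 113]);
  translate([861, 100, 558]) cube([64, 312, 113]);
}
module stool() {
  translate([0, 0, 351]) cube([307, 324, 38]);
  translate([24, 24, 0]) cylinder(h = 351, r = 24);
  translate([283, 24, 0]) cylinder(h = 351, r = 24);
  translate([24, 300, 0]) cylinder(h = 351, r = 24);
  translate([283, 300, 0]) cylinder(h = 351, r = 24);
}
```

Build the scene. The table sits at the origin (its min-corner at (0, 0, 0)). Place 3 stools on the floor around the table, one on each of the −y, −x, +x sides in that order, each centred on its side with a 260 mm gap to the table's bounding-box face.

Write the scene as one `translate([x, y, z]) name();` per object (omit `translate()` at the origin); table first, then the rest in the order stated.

table();
translate([327, -584, 0]) stool();
translate([-567, 94, 0]) stool();
translate([1221, 94, 0]) stool();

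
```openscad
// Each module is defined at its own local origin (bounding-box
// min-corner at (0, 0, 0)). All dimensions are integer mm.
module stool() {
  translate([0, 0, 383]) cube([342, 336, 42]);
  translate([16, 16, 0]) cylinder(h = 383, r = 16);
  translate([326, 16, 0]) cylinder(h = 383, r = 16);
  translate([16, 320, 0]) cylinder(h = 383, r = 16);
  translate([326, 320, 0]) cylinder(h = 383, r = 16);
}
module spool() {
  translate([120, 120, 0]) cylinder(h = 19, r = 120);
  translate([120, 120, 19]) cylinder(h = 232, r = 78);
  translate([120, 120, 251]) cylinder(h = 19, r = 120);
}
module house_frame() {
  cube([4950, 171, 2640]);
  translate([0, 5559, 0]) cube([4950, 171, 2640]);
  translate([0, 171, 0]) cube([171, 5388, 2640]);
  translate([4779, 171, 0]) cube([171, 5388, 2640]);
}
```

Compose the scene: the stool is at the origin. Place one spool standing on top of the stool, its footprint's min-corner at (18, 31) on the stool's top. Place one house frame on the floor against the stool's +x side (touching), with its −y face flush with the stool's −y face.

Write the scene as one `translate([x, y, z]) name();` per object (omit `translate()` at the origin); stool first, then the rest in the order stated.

stool();
translate([18, 31, 425]) spool();
translate([342, 0, 0]) house_frame();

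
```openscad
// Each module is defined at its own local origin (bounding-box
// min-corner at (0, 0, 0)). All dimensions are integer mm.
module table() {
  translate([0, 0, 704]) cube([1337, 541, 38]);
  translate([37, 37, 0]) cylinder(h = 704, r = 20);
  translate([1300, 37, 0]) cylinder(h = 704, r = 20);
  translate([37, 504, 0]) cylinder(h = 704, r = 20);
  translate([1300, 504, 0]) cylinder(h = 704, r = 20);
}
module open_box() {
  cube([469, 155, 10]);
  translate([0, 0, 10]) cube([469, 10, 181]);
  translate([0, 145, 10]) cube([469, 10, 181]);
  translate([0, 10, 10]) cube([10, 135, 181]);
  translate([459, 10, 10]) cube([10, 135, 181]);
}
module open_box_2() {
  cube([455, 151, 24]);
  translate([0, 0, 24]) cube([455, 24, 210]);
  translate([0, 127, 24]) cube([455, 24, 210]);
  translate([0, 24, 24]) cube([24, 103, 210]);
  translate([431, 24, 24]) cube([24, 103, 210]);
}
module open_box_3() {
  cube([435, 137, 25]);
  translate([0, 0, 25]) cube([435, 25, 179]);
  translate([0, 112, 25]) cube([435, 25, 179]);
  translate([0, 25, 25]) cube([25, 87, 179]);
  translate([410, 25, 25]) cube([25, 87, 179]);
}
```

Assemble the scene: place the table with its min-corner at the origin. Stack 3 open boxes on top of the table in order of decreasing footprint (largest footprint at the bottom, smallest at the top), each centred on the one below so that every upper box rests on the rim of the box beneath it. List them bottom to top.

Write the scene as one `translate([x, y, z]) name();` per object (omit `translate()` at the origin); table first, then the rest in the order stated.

table();
translate([434, 193, 742]) open_box();
translate([441, 195, 933]) open_box_2();
translate([451, 202, 1167]) open_box_3();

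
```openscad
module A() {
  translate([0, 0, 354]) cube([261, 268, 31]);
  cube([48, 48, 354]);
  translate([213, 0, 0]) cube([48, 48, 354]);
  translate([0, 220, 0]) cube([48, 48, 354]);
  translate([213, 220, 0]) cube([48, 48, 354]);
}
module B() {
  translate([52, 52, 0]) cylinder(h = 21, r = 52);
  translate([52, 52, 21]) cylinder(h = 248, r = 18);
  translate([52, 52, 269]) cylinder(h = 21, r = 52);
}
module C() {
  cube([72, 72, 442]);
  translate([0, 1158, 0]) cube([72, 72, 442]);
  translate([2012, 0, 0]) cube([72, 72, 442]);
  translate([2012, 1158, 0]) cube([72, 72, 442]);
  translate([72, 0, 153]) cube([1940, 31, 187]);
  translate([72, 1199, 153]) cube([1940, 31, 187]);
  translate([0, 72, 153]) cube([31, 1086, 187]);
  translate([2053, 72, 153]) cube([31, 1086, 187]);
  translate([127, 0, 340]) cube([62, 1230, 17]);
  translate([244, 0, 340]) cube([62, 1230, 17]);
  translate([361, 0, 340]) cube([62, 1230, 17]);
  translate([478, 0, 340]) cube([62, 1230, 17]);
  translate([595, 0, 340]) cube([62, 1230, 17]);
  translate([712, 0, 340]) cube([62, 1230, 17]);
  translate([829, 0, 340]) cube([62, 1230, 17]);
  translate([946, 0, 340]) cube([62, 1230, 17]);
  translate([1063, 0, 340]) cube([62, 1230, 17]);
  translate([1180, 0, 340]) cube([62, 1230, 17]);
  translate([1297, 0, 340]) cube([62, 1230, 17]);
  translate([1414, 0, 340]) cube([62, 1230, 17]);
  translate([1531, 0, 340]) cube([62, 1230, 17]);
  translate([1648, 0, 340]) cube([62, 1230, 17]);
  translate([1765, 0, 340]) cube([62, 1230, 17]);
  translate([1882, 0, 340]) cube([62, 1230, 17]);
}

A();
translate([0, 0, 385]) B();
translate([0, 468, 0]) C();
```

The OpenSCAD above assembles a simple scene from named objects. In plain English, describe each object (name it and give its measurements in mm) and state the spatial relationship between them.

A is a four-legged stool. The seat is 261×268 mm, 31 mm thick, top at z = 385 mm. It stands on four square legs, each 48×48 mm in cross-section, from z = 0 to the seat underside, each flush with a corner of the seat.

B is a spool: two coaxial disc flanges of radius 52 mm and thickness 21 mm, joined by a core cylinder of radius 18 mm and height 248 mm. The lower flange rests on z = 0 and the three cylinders share a vertical axis.

C is a bed frame 2084 mm long (x) by 1230 mm wide (y). Four 72×72 mm corner posts, 442 mm tall, at the corners of the footprint. Four rails of 31 mm thickness and 187 mm height run between adjacent posts with their undersides at z = 153 mm, their outer faces flush with the outside of the frame (the two x-running rails run between the posts' inner faces; the two y-running rails run between the posts' inner faces). 16 slats, each 62 mm wide (x) and 17 mm thick, lie across the top of the two x-running rails, running the full 1230 mm width of the frame in y; the slats are evenly spaced along x between the inner faces of the end posts with equal gaps (rounded down to the nearest mm) at the −x end and between each pair — any rounding remainder accumulates at the +x end.

The spool is on top of the stool. The bed frame is on the floor beside the stool on its +y side.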